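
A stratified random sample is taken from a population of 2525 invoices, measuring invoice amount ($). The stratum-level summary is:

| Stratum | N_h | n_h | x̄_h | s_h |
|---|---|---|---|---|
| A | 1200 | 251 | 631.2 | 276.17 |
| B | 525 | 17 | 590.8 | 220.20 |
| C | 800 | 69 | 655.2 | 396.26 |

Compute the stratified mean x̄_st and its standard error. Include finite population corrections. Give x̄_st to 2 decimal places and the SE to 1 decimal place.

x̄_st = Σ W_h x̄_h = (1200·631.2 + 525·590.8 + 800·655.2)/2525 = 630.40396
V̂(x̄_st) = Σ W_h² (1 − n_h/N_h) s_h²/n_h, with W_h = N_h/N and N = 2525:
  stratum A: (1200/2525)²·(1 − 251/1200)·276.17²/251 = 54.2755
  stratum B: (525/2525)²·(1 − 17/525)·220.20²/17 = 119.313
  stratum C: (800/2525)²·(1 − 69/800)·396.26²/69 = 208.735
V̂(x̄_st) = 382.323
SE(x̄_st) = √382.323 = 19.5531

x̄_st ≈ 630.40, SE ≈ 19.6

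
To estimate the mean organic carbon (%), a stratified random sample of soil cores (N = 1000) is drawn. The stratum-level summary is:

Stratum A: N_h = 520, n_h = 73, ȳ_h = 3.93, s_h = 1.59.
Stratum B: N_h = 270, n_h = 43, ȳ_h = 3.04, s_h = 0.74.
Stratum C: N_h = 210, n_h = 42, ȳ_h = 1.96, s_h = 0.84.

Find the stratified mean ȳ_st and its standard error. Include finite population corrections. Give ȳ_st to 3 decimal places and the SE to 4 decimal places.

ȳ_st ≈ 3.276, SE ≈ 0.0971

ȳ_st = Σ W_h ȳ_h = (520·3.93 + 270·3.04 + 210·1.96)/1000 = 3.27600
V̂(ȳ_st) = Σ W_h² (1 − n_h/N_h) s_h²/n_h, with W_h = N_h/N and N = 1000:
  stratum A: (520/1000)²·(1 − 73/520)·1.59²/73 = 0.00804975
  stratum B: (270/1000)²·(1 − 43/270)·0.74²/43 = 0.000780521
  stratum C: (210/1000)²·(1 − 42/210)·0.84²/42 = 0.000592704
V̂(ȳ_st) = 0.00942297
SE(ȳ_st) = √0.00942297 = 0.097072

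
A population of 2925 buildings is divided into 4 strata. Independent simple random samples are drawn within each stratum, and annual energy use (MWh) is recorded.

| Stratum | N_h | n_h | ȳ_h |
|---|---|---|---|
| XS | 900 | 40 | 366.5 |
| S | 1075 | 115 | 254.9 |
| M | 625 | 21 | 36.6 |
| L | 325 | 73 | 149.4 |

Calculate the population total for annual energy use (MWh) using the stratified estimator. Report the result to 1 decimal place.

τ̂_st ≈ 675297.5

τ̂_st = Σ N_h ȳ_h = 900·366.5 + 1075·254.9 + 625·36.6 + 325·149.4 = 675297.5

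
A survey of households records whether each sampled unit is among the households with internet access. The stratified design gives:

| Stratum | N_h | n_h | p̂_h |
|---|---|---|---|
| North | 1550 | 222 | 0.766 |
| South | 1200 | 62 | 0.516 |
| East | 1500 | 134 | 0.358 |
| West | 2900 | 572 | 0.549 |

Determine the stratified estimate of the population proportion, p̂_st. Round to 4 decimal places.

p̂_st ≈ 0.5504

N = 7150; stratum weights W_h = N_h/N.
p̂_st = Σ W_h p̂_h = (1550·0.766 + 1200·0.516 + 1500·0.358 + 2900·0.549)/7150 = 0.55043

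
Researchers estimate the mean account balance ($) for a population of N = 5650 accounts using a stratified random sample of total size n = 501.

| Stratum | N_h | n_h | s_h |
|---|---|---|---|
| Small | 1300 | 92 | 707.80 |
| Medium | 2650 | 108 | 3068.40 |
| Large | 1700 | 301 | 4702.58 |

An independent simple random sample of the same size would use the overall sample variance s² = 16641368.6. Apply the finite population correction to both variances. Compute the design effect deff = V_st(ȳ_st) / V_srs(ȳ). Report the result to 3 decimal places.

deff ≈ 0.797

V̂(ȳ_st) = Σ W_h² (1 − n_h/N_h) s_h²/n_h, with W_h = N_h/N and N = 5650:
  stratum Small: (1300/5650)²·(1 − 92/1300)·707.80²/92 = 267.884
  stratum Medium: (2650/5650)²·(1 − 108/2650)·3068.40²/108 = 18396.1
  stratum Large: (1700/5650)²·(1 − 301/1700)·4702.58²/301 = 5473.63
V_st = 24137.6
V_srs = (1 − 501/5650)·16641368.6/501 = 30270.9
deff = V_st / V_srs = 24137.6/30270.9 = 0.7974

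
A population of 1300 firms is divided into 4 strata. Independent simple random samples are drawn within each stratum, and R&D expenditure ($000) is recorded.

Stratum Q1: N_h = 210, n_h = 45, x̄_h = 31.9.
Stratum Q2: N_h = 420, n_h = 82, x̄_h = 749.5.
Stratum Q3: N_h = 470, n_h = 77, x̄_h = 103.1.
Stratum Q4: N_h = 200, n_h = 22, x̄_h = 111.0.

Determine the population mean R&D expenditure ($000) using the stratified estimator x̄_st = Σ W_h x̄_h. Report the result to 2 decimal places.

N = Σ N_h = 1300. Stratum weights W_h = N_h/N.
x̄_st = (210·31.9 + 420·749.5 + 470·103.1 + 200·111.0) / 1300 = 301.6508

x̄_st ≈ 301.65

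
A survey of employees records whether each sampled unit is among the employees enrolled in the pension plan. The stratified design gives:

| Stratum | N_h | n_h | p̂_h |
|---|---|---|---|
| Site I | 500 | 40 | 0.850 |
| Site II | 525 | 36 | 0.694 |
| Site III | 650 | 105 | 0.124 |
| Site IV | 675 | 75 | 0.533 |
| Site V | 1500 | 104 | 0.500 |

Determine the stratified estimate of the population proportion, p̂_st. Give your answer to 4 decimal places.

p̂_st ≈ 0.5142

N = 3850; stratum weights W_h = N_h/N.
p̂_st = Σ W_h p̂_h = (500·0.850 + 525·0.694 + 650·0.124 + 675·0.533 + 1500·0.500)/3850 = 0.51421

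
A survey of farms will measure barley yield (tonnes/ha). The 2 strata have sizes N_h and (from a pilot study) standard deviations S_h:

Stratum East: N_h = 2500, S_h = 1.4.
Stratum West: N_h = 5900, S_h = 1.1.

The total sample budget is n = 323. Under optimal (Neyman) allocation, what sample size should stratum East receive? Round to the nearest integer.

Neyman allocation: n_h = n · N_h S_h / Σ N_i S_i, with n = 323.
  stratum East: N_h·S_h = 2500·1.4 = 3500.00
  stratum West: N_h·S_h = 5900·1.1 = 6490.00
Σ N_h S_h = 9990.00
n for stratum East = 323·3500.00/9990.00 = 113.163 → 113

113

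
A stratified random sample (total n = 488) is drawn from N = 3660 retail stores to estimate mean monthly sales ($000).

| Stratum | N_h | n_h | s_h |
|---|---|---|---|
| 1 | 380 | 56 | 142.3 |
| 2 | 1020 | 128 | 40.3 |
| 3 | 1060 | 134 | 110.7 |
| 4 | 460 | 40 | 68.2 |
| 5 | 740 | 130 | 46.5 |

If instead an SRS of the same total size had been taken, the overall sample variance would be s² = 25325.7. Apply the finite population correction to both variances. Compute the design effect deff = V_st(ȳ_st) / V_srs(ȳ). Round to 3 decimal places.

deff ≈ 0.292

V̂(ȳ_st) = Σ W_h² (1 − n_h/N_h) s_h²/n_h, with W_h = N_h/N and N = 3660:
  stratum 1: (380/3660)²·(1 − 56/380)·142.3²/56 = 3.32344
  stratum 2: (1020/3660)²·(1 − 128/1020)·40.3²/128 = 0.861793
  stratum 3: (1060/3660)²·(1 − 134/1060)·110.7²/134 = 6.70108
  stratum 4: (460/3660)²·(1 − 40/460)·68.2²/40 = 1.67708
  stratum 5: (740/3660)²·(1 − 130/740)·46.5²/130 = 0.560482
V_st = 13.1239
V_srs = (1 − 488/3660)·25325.7/488 = 44.9773
deff = V_st / V_srs = 13.1239/44.9773 = 0.2918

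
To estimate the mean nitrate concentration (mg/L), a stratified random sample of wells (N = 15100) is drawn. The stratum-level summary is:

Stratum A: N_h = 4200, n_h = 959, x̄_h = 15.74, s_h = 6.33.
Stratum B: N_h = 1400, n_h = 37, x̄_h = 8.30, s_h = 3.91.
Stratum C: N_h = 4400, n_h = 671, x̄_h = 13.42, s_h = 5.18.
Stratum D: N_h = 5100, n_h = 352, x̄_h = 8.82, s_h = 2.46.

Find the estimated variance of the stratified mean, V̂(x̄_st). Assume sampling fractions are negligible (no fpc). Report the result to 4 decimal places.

V̂(x̄_st) = Σ W_h² s_h²/n_h, with W_h = N_h/N and N = 15100:
  stratum A: (4200/15100)²·6.33²/959 = 0.00323246
  stratum B: (1400/15100)²·3.91²/37 = 0.00355184
  stratum C: (4400/15100)²·5.18²/671 = 0.00339538
  stratum D: (5100/15100)²·2.46²/352 = 0.00196116
V̂(x̄_st) = 0.0121409

V̂(x̄_st) ≈ 0.0121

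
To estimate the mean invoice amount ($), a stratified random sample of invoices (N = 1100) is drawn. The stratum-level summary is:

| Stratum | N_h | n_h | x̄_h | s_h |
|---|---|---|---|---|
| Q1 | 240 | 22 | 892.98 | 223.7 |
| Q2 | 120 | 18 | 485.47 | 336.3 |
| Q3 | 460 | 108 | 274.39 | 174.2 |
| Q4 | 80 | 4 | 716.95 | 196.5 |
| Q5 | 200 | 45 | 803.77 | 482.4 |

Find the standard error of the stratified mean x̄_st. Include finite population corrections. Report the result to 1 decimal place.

V̂(x̄_st) = Σ W_h² (1 − n_h/N_h) s_h²/n_h, with W_h = N_h/N and N = 1100:
  stratum Q1: (240/1100)²·(1 − 22/240)·223.7²/22 = 98.3539
  stratum Q2: (120/1100)²·(1 − 18/120)·336.3²/18 = 63.559
  stratum Q3: (460/1100)²·(1 − 108/460)·174.2²/108 = 37.6
  stratum Q4: (80/1100)²·(1 − 4/80)·196.5²/4 = 48.5046
  stratum Q5: (200/1100)²·(1 − 45/200)·482.4²/45 = 132.489
V̂(x̄_st) = 380.506
SE(x̄_st) = √380.506 = 19.5066

SE(x̄_st) ≈ 19.5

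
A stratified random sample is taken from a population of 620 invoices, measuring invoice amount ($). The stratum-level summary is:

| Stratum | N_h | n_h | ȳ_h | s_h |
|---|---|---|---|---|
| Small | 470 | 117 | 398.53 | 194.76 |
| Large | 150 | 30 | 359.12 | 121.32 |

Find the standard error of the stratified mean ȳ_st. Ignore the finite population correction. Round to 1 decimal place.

V̂(ȳ_st) = Σ W_h² s_h²/n_h, with W_h = N_h/N and N = 620:
  stratum Small: (470/620)²·194.76²/117 = 186.306
  stratum Large: (150/620)²·121.32²/30 = 28.7172
V̂(ȳ_st) = 215.023
SE(ȳ_st) = √215.023 = 14.6637

SE(ȳ_st) ≈ 14.7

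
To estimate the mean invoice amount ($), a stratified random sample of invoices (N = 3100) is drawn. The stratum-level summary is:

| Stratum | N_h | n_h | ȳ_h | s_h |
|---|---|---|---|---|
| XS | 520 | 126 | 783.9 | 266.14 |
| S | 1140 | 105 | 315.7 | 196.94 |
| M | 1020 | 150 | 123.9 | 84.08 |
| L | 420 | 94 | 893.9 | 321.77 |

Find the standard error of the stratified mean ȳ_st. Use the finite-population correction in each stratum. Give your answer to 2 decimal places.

V̂(ȳ_st) = Σ W_h² (1 − n_h/N_h) s_h²/n_h, with W_h = N_h/N and N = 3100:
  stratum XS: (520/3100)²·(1 − 126/520)·266.14²/126 = 11.9847
  stratum S: (1140/3100)²·(1 − 105/1140)·196.94²/105 = 45.3524
  stratum M: (1020/3100)²·(1 − 150/1020)·84.08²/150 = 4.35201
  stratum L: (420/3100)²·(1 − 94/420)·321.77²/94 = 15.693
V̂(ȳ_st) = 77.3821
SE(ȳ_st) = √77.3821 = 8.79671

SE(ȳ_st) ≈ 8.80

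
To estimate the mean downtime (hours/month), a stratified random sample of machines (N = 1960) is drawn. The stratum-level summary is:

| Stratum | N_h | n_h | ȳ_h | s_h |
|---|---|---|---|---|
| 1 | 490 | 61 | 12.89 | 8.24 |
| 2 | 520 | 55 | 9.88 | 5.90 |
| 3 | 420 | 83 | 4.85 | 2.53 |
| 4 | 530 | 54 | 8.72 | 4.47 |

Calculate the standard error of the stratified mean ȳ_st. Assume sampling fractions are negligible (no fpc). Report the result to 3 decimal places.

SE(ȳ_st) ≈ 0.380

V̂(ȳ_st) = Σ W_h² s_h²/n_h, with W_h = N_h/N and N = 1960:
  stratum 1: (490/1960)²·8.24²/61 = 0.0695672
  stratum 2: (520/1960)²·5.90²/55 = 0.0445488
  stratum 3: (420/1960)²·2.53²/83 = 0.00354119
  stratum 4: (530/1960)²·4.47²/54 = 0.0270558
V̂(ȳ_st) = 0.144713
SE(ȳ_st) = √0.144713 = 0.380412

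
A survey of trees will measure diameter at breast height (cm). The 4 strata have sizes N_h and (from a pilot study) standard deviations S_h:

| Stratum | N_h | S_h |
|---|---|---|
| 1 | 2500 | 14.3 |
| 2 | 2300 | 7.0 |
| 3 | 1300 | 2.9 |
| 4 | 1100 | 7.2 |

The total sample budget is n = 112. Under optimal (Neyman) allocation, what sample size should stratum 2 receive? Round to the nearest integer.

28

Neyman allocation: n_h = n · N_h S_h / Σ N_i S_i, with n = 112.
  stratum 1: N_h·S_h = 2500·14.3 = 35750.00
  stratum 2: N_h·S_h = 2300·7.0 = 16100.00
  stratum 3: N_h·S_h = 1300·2.9 = 3770.00
  stratum 4: N_h·S_h = 1100·7.2 = 7920.00
Σ N_h S_h = 63540.00
n for stratum 2 = 112·16100.00/63540.00 = 28.379 → 28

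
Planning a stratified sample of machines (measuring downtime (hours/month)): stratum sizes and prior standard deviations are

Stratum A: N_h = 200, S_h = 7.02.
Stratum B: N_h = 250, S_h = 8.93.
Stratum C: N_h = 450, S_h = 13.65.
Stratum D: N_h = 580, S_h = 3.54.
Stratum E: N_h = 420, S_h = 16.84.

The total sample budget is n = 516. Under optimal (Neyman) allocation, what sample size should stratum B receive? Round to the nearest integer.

Neyman allocation: n_h = n · N_h S_h / Σ N_i S_i, with n = 516.
  stratum A: N_h·S_h = 200·7.02 = 1404.00
  stratum B: N_h·S_h = 250·8.93 = 2232.50
  stratum C: N_h·S_h = 450·13.65 = 6142.50
  stratum D: N_h·S_h = 580·3.54 = 2053.20
  stratum E: N_h·S_h = 420·16.84 = 7072.80
Σ N_h S_h = 18905.00
n for stratum B = 516·2232.50/18905.00 = 60.935 → 61

61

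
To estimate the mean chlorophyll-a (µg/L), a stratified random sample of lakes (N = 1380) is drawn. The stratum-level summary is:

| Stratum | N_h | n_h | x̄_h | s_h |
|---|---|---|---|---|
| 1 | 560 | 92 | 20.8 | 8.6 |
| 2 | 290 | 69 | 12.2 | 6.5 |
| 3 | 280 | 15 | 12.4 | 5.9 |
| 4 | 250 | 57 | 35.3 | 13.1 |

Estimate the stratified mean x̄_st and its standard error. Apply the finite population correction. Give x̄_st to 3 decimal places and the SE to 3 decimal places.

x̄_st ≈ 19.915, SE ≈ 0.546

x̄_st = Σ W_h x̄_h = (560·20.8 + 290·12.2 + 280·12.4 + 250·35.3)/1380 = 19.91522
V̂(x̄_st) = Σ W_h² (1 − n_h/N_h) s_h²/n_h, with W_h = N_h/N and N = 1380:
  stratum 1: (560/1380)²·(1 − 92/560)·8.6²/92 = 0.110633
  stratum 2: (290/1380)²·(1 − 69/290)·6.5²/69 = 0.0206068
  stratum 3: (280/1380)²·(1 − 15/280)·5.9²/15 = 0.0904187
  stratum 4: (250/1380)²·(1 − 57/250)·13.1²/57 = 0.0762793
V̂(x̄_st) = 0.297938
SE(x̄_st) = √0.297938 = 0.545837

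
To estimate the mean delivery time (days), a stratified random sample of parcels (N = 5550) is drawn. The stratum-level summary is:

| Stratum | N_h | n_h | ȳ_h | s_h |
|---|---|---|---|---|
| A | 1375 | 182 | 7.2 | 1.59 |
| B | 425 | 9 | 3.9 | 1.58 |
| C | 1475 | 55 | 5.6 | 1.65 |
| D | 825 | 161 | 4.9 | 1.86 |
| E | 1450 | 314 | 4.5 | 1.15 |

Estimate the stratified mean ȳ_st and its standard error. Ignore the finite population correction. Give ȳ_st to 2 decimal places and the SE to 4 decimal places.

ȳ_st ≈ 5.47, SE ≈ 0.0821

ȳ_st = Σ W_h ȳ_h = (1375·7.2 + 425·3.9 + 1475·5.6 + 825·4.9 + 1450·4.5)/5550 = 5.47477
V̂(ȳ_st) = Σ W_h² s_h²/n_h, with W_h = N_h/N and N = 5550:
  stratum A: (1375/5550)²·1.59²/182 = 0.000852594
  stratum B: (425/5550)²·1.58²/9 = 0.00162654
  stratum C: (1475/5550)²·1.65²/55 = 0.00349626
  stratum D: (825/5550)²·1.86²/161 = 0.000474812
  stratum E: (1450/5550)²·1.15²/314 = 0.000287486
V̂(ȳ_st) = 0.00673768
SE(ȳ_st) = √0.00673768 = 0.0820834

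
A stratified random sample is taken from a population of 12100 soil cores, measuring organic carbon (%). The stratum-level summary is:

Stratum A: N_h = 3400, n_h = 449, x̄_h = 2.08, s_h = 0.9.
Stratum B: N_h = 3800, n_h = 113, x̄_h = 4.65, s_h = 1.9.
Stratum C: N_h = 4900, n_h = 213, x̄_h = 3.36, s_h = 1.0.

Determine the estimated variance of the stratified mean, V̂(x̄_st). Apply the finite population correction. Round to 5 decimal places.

V̂(x̄_st) = Σ W_h² (1 − n_h/N_h) s_h²/n_h, with W_h = N_h/N and N = 12100:
  stratum A: (3400/12100)²·(1 − 449/3400)·0.9²/449 = 0.000123628
  stratum B: (3800/12100)²·(1 − 113/3800)·1.9²/113 = 0.00305714
  stratum C: (4900/12100)²·(1 − 213/4900)·1.0²/213 = 0.000736446
V̂(x̄_st) = 0.00391721

V̂(x̄_st) ≈ 0.00392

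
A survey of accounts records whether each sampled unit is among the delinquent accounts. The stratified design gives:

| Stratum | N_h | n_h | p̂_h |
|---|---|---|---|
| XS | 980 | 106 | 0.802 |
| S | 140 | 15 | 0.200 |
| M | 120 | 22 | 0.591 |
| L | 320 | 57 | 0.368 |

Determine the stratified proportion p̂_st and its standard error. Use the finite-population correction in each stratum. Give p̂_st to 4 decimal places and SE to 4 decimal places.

N = 1560; stratum weights W_h = N_h/N.
p̂_st = Σ W_h p̂_h = (980·0.802 + 140·0.200 + 120·0.591 + 320·0.368)/1560 = 0.64272
V̂(p̂_st) = Σ W_h² (1 − n_h/N_h) p̂_h(1−p̂_h)/(n_h−1):
  stratum XS: (980/1560)²·(1 − 106/980)·0.802·0.198/105 = 0.000532278
  stratum S: (140/1560)²·(1 − 15/140)·0.200·0.800/14 = 8.21828e-05
  stratum M: (120/1560)²·(1 − 22/120)·0.591·0.409/21 = 5.56224e-05
  stratum L: (320/1560)²·(1 − 57/320)·0.368·0.632/56 = 0.000143626
V̂(p̂_st) = 0.000813709; SE = √V̂ = 0.0285256

p̂_st ≈ 0.6427, SE ≈ 0.0285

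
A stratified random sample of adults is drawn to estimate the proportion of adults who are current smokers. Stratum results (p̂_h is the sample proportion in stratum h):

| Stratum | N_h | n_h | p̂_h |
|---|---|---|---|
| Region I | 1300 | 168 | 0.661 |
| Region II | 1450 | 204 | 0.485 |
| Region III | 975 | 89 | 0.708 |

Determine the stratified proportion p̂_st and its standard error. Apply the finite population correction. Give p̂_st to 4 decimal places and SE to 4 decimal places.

N = 3725; stratum weights W_h = N_h/N.
p̂_st = Σ W_h p̂_h = (1300·0.661 + 1450·0.485 + 975·0.708)/3725 = 0.60479
V̂(p̂_st) = Σ W_h² (1 − n_h/N_h) p̂_h(1−p̂_h)/(n_h−1):
  stratum Region I: (1300/3725)²·(1 − 168/1300)·0.661·0.339/167 = 0.000142306
  stratum Region II: (1450/3725)²·(1 − 204/1450)·0.485·0.515/203 = 0.000160209
  stratum Region III: (975/3725)²·(1 − 89/975)·0.708·0.292/88 = 0.000146258
V̂(p̂_st) = 0.000448772; SE = √V̂ = 0.0211842

p̂_st ≈ 0.6048, SE ≈ 0.0212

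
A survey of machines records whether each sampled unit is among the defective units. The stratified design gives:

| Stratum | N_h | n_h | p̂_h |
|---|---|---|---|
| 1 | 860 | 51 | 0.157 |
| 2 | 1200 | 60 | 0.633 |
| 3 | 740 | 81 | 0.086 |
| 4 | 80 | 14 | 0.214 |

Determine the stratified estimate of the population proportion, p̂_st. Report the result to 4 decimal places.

p̂_st ≈ 0.3387

N = 2880; stratum weights W_h = N_h/N.
p̂_st = Σ W_h p̂_h = (860·0.157 + 1200·0.633 + 740·0.086 + 80·0.214)/2880 = 0.33867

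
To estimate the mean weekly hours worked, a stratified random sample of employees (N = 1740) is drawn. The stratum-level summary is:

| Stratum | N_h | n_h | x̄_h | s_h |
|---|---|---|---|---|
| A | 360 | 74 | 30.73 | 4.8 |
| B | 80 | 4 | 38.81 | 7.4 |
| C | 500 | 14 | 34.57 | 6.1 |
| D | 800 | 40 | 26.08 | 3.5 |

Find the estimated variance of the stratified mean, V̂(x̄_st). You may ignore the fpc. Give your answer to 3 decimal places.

V̂(x̄_st) ≈ 0.326

V̂(x̄_st) = Σ W_h² s_h²/n_h, with W_h = N_h/N and N = 1740:
  stratum A: (360/1740)²·4.8²/74 = 0.0133278
  stratum B: (80/1740)²·7.4²/4 = 0.0289391
  stratum C: (500/1740)²·6.1²/14 = 0.219469
  stratum D: (800/1740)²·3.5²/40 = 0.0647377
V̂(x̄_st) = 0.326474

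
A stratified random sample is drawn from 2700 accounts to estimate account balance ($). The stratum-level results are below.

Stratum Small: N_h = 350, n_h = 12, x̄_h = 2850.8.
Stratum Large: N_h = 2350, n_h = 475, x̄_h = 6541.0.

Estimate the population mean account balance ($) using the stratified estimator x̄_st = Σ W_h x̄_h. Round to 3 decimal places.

N = Σ N_h = 2700. Stratum weights W_h = N_h/N.
x̄_st = (350·2850.8 + 2350·6541.0) / 2700 = 6062.64074

x̄_st ≈ 6062.641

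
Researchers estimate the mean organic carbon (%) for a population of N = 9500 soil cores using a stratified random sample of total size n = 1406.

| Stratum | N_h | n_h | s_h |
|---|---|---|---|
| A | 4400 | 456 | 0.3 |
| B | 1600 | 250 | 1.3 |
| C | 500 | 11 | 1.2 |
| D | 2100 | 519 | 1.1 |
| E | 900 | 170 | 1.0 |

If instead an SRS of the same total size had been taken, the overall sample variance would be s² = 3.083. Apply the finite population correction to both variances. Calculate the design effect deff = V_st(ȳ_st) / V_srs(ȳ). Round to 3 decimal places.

deff ≈ 0.366

V̂(ȳ_st) = Σ W_h² (1 − n_h/N_h) s_h²/n_h, with W_h = N_h/N and N = 9500:
  stratum A: (4400/9500)²·(1 − 456/4400)·0.3²/456 = 3.79507e-05
  stratum B: (1600/9500)²·(1 − 250/1600)·1.3²/250 = 0.000161791
  stratum C: (500/9500)²·(1 − 11/500)·1.2²/11 = 0.000354651
  stratum D: (2100/9500)²·(1 − 519/2100)·1.1²/519 = 8.57673e-05
  stratum E: (900/9500)²·(1 − 170/900)·1.0²/170 = 4.28222e-05
V_st = 0.000682982
V_srs = (1 − 1406/9500)·3.083/1406 = 0.00186822
deff = V_st / V_srs = 0.000682982/0.00186822 = 0.3656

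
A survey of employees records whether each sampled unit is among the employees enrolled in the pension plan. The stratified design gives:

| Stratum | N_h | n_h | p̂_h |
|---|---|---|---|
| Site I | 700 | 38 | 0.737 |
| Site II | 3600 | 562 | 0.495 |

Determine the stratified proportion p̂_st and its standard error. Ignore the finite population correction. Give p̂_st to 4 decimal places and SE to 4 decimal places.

N = 4300; stratum weights W_h = N_h/N.
p̂_st = Σ W_h p̂_h = (700·0.737 + 3600·0.495)/4300 = 0.53440
V̂(p̂_st) = Σ W_h² p̂_h(1−p̂_h)/(n_h−1):
  stratum Site I: (700/4300)²·0.737·0.263/37 = 0.000138829
  stratum Site II: (3600/4300)²·0.495·0.505/561 = 0.000312321
V̂(p̂_st) = 0.000451151; SE = √V̂ = 0.0212403

p̂_st ≈ 0.5344, SE ≈ 0.0212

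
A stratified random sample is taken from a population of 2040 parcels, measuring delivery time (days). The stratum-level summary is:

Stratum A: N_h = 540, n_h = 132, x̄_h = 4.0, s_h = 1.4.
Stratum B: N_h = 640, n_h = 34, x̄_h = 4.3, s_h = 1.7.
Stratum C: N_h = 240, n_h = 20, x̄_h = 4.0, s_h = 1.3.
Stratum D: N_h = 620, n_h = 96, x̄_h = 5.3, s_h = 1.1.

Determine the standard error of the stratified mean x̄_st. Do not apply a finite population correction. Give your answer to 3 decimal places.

SE(x̄_st) ≈ 0.108

V̂(x̄_st) = Σ W_h² s_h²/n_h, with W_h = N_h/N and N = 2040:
  stratum A: (540/2040)²·1.4²/132 = 0.00104042
  stratum B: (640/2040)²·1.7²/34 = 0.00836601
  stratum C: (240/2040)²·1.3²/20 = 0.00116955
  stratum D: (620/2040)²·1.1²/96 = 0.00116423
V̂(x̄_st) = 0.0117402
SE(x̄_st) = √0.0117402 = 0.108352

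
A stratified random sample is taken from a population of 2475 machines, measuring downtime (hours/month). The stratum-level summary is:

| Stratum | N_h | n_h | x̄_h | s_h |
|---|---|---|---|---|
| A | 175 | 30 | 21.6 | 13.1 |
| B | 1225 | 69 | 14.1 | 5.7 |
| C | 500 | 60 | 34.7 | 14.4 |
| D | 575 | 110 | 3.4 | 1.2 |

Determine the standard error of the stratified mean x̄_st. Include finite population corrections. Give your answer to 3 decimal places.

V̂(x̄_st) = Σ W_h² (1 − n_h/N_h) s_h²/n_h, with W_h = N_h/N and N = 2475:
  stratum A: (175/2475)²·(1 − 30/175)·13.1²/30 = 0.0236961
  stratum B: (1225/2475)²·(1 − 69/1225)·5.7²/69 = 0.108854
  stratum C: (500/2475)²·(1 − 60/500)·14.4²/60 = 0.124121
  stratum D: (575/2475)²·(1 − 110/575)·1.2²/110 = 0.0005714
V̂(x̄_st) = 0.257243
SE(x̄_st) = √0.257243 = 0.507191

SE(x̄_st) ≈ 0.507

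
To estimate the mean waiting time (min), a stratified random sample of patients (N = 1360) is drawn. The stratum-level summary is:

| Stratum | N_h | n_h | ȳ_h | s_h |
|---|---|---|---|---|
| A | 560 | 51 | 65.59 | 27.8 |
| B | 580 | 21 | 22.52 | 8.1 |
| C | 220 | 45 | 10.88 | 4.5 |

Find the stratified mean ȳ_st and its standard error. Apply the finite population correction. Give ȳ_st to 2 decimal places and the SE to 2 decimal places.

ȳ_st = Σ W_h ȳ_h = (560·65.59 + 580·22.52 + 220·10.88)/1360 = 38.37176
V̂(ȳ_st) = Σ W_h² (1 − n_h/N_h) s_h²/n_h, with W_h = N_h/N and N = 1360:
  stratum A: (560/1360)²·(1 − 51/560)·27.8²/51 = 2.33533
  stratum B: (580/1360)²·(1 − 21/580)·8.1²/21 = 0.547662
  stratum C: (220/1360)²·(1 − 45/220)·4.5²/45 = 0.00936689
V̂(ȳ_st) = 2.89235
SE(ȳ_st) = √2.89235 = 1.70069

ȳ_st ≈ 38.37, SE ≈ 1.70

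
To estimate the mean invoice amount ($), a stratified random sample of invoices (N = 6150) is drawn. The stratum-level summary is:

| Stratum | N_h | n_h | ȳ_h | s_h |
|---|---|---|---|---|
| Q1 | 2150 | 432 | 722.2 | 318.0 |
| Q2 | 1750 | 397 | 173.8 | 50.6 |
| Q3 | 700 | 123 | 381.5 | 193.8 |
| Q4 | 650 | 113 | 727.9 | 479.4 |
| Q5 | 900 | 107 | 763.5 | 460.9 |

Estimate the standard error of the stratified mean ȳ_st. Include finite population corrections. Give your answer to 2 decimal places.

SE(ȳ_st) ≈ 9.10

V̂(ȳ_st) = Σ W_h² (1 − n_h/N_h) s_h²/n_h, with W_h = N_h/N and N = 6150:
  stratum Q1: (2150/6150)²·(1 − 432/2150)·318.0²/432 = 22.8603
  stratum Q2: (1750/6150)²·(1 − 397/1750)·50.6²/397 = 0.403735
  stratum Q3: (700/6150)²·(1 − 123/700)·193.8²/123 = 3.26081
  stratum Q4: (650/6150)²·(1 − 113/650)·479.4²/113 = 18.7696
  stratum Q5: (900/6150)²·(1 − 107/900)·460.9²/107 = 37.4624
V̂(ȳ_st) = 82.7568
SE(ȳ_st) = √82.7568 = 9.09708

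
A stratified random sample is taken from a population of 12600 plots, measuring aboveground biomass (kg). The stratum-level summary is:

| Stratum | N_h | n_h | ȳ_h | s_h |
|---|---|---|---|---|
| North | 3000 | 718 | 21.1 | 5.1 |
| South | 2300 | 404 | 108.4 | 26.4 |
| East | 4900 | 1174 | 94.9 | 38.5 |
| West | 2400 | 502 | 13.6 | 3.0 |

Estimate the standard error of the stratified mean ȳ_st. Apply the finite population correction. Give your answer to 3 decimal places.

V̂(ȳ_st) = Σ W_h² (1 − n_h/N_h) s_h²/n_h, with W_h = N_h/N and N = 12600:
  stratum North: (3000/12600)²·(1 − 718/3000)·5.1²/718 = 0.00156211
  stratum South: (2300/12600)²·(1 − 404/2300)·26.4²/404 = 0.0473862
  stratum East: (4900/12600)²·(1 − 1174/4900)·38.5²/1174 = 0.145195
  stratum West: (2400/12600)²·(1 − 502/2400)·3.0²/502 = 0.000514405
V̂(ȳ_st) = 0.194658
SE(ȳ_st) = √0.194658 = 0.4412

SE(ȳ_st) ≈ 0.441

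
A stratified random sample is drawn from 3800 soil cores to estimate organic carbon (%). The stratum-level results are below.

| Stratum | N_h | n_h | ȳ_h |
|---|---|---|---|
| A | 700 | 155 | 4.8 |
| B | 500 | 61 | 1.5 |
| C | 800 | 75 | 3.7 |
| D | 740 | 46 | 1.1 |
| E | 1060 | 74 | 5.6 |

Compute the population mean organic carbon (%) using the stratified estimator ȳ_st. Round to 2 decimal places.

ȳ_st ≈ 3.64

N = Σ N_h = 3800. Stratum weights W_h = N_h/N.
ȳ_st = (700·4.8 + 500·1.5 + 800·3.7 + 740·1.1 + 1060·5.6) / 3800 = 3.6368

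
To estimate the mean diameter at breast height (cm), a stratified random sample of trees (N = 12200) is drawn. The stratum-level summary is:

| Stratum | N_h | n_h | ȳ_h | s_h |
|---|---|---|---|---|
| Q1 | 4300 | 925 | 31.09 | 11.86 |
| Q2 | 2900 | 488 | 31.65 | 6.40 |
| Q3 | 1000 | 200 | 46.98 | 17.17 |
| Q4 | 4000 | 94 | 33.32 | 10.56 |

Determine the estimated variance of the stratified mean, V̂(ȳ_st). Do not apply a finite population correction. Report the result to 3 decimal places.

V̂(ȳ_st) = Σ W_h² s_h²/n_h, with W_h = N_h/N and N = 12200:
  stratum Q1: (4300/12200)²·11.86²/925 = 0.0188906
  stratum Q2: (2900/12200)²·6.40²/488 = 0.0047426
  stratum Q3: (1000/12200)²·17.17²/200 = 0.00990355
  stratum Q4: (4000/12200)²·10.56²/94 = 0.127526
V̂(ȳ_st) = 0.161063

V̂(ȳ_st) ≈ 0.161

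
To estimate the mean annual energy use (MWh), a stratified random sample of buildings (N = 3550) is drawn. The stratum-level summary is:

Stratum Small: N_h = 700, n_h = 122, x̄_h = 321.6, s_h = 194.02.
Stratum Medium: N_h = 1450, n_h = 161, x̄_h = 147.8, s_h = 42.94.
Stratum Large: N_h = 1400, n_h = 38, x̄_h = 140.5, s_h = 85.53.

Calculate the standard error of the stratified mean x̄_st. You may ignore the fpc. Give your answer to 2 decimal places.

V̂(x̄_st) = Σ W_h² s_h²/n_h, with W_h = N_h/N and N = 3550:
  stratum Small: (700/3550)²·194.02²/122 = 11.997
  stratum Medium: (1450/3550)²·42.94²/161 = 1.91063
  stratum Large: (1400/3550)²·85.53²/38 = 29.9401
V̂(x̄_st) = 43.8477
SE(x̄_st) = √43.8477 = 6.62176

SE(x̄_st) ≈ 6.62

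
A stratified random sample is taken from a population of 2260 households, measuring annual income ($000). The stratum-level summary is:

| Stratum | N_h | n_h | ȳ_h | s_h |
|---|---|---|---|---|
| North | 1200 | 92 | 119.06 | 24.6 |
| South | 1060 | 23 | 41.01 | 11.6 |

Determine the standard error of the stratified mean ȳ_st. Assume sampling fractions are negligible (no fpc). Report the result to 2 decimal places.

SE(ȳ_st) ≈ 1.77

V̂(ȳ_st) = Σ W_h² s_h²/n_h, with W_h = N_h/N and N = 2260:
  stratum North: (1200/2260)²·24.6²/92 = 1.8545
  stratum South: (1060/2260)²·11.6²/23 = 1.28701
V̂(ȳ_st) = 3.14152
SE(ȳ_st) = √3.14152 = 1.77243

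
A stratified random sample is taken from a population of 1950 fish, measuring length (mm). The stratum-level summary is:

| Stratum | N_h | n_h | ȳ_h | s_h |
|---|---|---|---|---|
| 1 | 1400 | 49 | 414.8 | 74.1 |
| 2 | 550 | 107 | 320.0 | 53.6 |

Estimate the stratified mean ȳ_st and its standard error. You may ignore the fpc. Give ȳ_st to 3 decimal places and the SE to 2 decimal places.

ȳ_st ≈ 388.062, SE ≈ 7.74

ȳ_st = Σ W_h ȳ_h = (1400·414.8 + 550·320.0)/1950 = 388.06154
V̂(ȳ_st) = Σ W_h² s_h²/n_h, with W_h = N_h/N and N = 1950:
  stratum 1: (1400/1950)²·74.1²/49 = 57.76
  stratum 2: (550/1950)²·53.6²/107 = 2.136
V̂(ȳ_st) = 59.896
SE(ȳ_st) = √59.896 = 7.73925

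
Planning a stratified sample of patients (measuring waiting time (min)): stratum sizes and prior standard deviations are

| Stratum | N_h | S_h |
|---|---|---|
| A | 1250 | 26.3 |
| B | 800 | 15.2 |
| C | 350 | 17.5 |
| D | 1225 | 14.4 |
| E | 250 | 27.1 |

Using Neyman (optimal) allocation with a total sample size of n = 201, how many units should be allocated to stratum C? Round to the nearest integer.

16

Neyman allocation: n_h = n · N_h S_h / Σ N_i S_i, with n = 201.
  stratum A: N_h·S_h = 1250·26.3 = 32875.00
  stratum B: N_h·S_h = 800·15.2 = 12160.00
  stratum C: N_h·S_h = 350·17.5 = 6125.00
  stratum D: N_h·S_h = 1225·14.4 = 17640.00
  stratum E: N_h·S_h = 250·27.1 = 6775.00
Σ N_h S_h = 75575.00
n for stratum C = 201·6125.00/75575.00 = 16.290 → 16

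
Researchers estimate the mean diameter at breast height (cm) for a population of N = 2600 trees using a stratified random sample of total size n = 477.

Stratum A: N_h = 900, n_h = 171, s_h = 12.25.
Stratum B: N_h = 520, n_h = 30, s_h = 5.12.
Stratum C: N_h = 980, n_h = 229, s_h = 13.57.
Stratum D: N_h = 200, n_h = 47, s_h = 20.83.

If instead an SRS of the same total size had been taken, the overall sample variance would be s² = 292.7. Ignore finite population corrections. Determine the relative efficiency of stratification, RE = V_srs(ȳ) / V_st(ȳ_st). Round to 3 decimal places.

V̂(ȳ_st) = Σ W_h² s_h²/n_h, with W_h = N_h/N and N = 2600:
  stratum A: (900/2600)²·12.25²/171 = 0.105151
  stratum B: (520/2600)²·5.12²/30 = 0.0349525
  stratum C: (980/2600)²·13.57²/229 = 0.114243
  stratum D: (200/2600)²·20.83²/47 = 0.0546253
V_st = 0.308972
V_srs = s²/n = 292.7/477 = 0.613627
Relative efficiency = V_srs / V_st = 0.613627/0.308972 = 1.9860

RE ≈ 1.986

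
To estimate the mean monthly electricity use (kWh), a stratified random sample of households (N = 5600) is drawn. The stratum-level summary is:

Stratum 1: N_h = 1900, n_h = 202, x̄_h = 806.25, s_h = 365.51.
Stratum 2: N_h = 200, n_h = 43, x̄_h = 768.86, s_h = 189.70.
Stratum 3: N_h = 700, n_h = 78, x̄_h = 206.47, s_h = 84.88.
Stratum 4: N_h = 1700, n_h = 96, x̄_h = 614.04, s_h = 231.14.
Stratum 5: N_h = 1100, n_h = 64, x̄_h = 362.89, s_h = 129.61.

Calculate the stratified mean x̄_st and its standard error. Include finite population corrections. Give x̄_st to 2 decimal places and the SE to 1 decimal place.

x̄_st ≈ 584.50, SE ≈ 11.3

x̄_st = Σ W_h x̄_h = (1900·806.25 + 200·768.86 + 700·206.47 + 1700·614.04 + 1100·362.89)/5600 = 584.50411
V̂(x̄_st) = Σ W_h² (1 − n_h/N_h) s_h²/n_h, with W_h = N_h/N and N = 5600:
  stratum 1: (1900/5600)²·(1 − 202/1900)·365.51²/202 = 68.0397
  stratum 2: (200/5600)²·(1 − 43/200)·189.70²/43 = 0.837953
  stratum 3: (700/5600)²·(1 − 78/700)·84.88²/78 = 1.28241
  stratum 4: (1700/5600)²·(1 − 96/1700)·231.14²/96 = 48.3901
  stratum 5: (1100/5600)²·(1 − 64/1100)·129.61²/64 = 9.53835
V̂(x̄_st) = 128.088
SE(x̄_st) = √128.088 = 11.3176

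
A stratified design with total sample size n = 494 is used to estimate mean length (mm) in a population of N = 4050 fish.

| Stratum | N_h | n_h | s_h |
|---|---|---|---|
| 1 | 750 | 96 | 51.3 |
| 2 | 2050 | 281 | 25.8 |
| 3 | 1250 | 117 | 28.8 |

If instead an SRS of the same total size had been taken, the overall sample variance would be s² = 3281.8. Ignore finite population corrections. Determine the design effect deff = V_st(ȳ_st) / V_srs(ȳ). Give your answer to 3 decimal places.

deff ≈ 0.335

V̂(ȳ_st) = Σ W_h² s_h²/n_h, with W_h = N_h/N and N = 4050:
  stratum 1: (750/4050)²·51.3²/96 = 0.940104
  stratum 2: (2050/4050)²·25.8²/281 = 0.606919
  stratum 3: (1250/4050)²·28.8²/117 = 0.675319
V_st = 2.22234
V_srs = s²/n = 3281.8/494 = 6.64332
deff = V_st / V_srs = 2.22234/6.64332 = 0.3345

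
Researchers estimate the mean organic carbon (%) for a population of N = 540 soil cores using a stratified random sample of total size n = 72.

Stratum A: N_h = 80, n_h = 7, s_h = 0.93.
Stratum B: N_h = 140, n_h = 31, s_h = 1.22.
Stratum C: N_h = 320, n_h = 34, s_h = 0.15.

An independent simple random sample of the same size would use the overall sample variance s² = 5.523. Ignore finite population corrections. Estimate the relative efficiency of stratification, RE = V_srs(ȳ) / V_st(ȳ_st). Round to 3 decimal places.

RE ≈ 12.430

V̂(ȳ_st) = Σ W_h² s_h²/n_h, with W_h = N_h/N and N = 540:
  stratum A: (80/540)²·0.93²/7 = 0.00271182
  stratum B: (140/540)²·1.22²/31 = 0.0032272
  stratum C: (320/540)²·0.15²/34 = 0.000232389
V_st = 0.00617141
V_srs = s²/n = 5.523/72 = 0.0767083
Relative efficiency = V_srs / V_st = 0.0767083/0.00617141 = 12.4296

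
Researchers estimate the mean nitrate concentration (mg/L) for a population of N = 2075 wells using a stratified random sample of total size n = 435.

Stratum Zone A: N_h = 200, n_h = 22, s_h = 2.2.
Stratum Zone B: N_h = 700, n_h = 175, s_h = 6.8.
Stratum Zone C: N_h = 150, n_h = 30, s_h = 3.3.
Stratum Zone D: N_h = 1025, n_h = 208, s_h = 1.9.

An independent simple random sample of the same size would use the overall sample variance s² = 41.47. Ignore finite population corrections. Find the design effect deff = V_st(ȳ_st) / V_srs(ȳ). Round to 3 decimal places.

V̂(ȳ_st) = Σ W_h² s_h²/n_h, with W_h = N_h/N and N = 2075:
  stratum Zone A: (200/2075)²·2.2²/22 = 0.00204384
  stratum Zone B: (700/2075)²·6.8²/175 = 0.0300704
  stratum Zone C: (150/2075)²·3.3²/30 = 0.00189694
  stratum Zone D: (1025/2075)²·1.9²/208 = 0.00423502
V_st = 0.0382462
V_srs = s²/n = 41.47/435 = 0.0953333
deff = V_st / V_srs = 0.0382462/0.0953333 = 0.4012

deff ≈ 0.401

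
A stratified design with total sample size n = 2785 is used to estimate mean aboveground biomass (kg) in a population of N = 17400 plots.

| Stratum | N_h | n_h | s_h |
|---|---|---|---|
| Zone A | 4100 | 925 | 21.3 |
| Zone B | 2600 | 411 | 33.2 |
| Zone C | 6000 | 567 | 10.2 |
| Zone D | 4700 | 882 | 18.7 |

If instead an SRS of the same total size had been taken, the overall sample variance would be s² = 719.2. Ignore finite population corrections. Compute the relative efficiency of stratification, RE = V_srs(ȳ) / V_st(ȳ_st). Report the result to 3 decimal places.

RE ≈ 1.873

V̂(ȳ_st) = Σ W_h² s_h²/n_h, with W_h = N_h/N and N = 17400:
  stratum Zone A: (4100/17400)²·21.3²/925 = 0.0272324
  stratum Zone B: (2600/17400)²·33.2²/411 = 0.0598801
  stratum Zone C: (6000/17400)²·10.2²/567 = 0.0218183
  stratum Zone D: (4700/17400)²·18.7²/882 = 0.0289276
V_st = 0.137858
V_srs = s²/n = 719.2/2785 = 0.258241
Relative efficiency = V_srs / V_st = 0.258241/0.137858 = 1.8732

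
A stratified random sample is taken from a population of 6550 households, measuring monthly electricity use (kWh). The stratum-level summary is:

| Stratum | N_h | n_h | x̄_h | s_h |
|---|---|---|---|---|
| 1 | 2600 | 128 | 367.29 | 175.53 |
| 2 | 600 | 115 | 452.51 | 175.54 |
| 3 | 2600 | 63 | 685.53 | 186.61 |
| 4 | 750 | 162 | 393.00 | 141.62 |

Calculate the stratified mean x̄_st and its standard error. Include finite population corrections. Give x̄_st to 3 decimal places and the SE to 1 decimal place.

x̄_st ≈ 504.365, SE ≈ 11.1

x̄_st = Σ W_h x̄_h = (2600·367.29 + 600·452.51 + 2600·685.53 + 750·393.00)/6550 = 504.36458
V̂(x̄_st) = Σ W_h² (1 − n_h/N_h) s_h²/n_h, with W_h = N_h/N and N = 6550:
  stratum 1: (2600/6550)²·(1 − 128/2600)·175.53²/128 = 36.0605
  stratum 2: (600/6550)²·(1 − 115/600)·175.54²/115 = 1.81746
  stratum 3: (2600/6550)²·(1 − 63/2600)·186.61²/63 = 84.9847
  stratum 4: (750/6550)²·(1 − 162/750)·141.62²/162 = 1.27259
V̂(x̄_st) = 124.135
SE(x̄_st) = √124.135 = 11.1416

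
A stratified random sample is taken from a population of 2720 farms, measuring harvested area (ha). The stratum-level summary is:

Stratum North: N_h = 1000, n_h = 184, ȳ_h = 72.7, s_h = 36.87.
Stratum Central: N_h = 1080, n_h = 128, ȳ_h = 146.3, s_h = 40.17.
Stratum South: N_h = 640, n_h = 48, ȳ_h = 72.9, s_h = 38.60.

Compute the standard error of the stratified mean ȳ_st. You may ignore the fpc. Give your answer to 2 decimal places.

SE(ȳ_st) ≈ 2.17

V̂(ȳ_st) = Σ W_h² s_h²/n_h, with W_h = N_h/N and N = 2720:
  stratum North: (1000/2720)²·36.87²/184 = 0.998598
  stratum Central: (1080/2720)²·40.17²/128 = 1.98748
  stratum South: (640/2720)²·38.60²/48 = 1.71852
V̂(ȳ_st) = 4.7046
SE(ȳ_st) = √4.7046 = 2.16901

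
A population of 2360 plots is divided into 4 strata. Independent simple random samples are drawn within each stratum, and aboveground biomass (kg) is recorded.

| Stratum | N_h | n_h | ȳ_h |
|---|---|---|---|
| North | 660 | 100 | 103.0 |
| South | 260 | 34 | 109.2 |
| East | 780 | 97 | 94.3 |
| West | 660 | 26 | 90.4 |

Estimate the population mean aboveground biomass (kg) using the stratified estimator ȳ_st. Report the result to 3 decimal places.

ȳ_st ≈ 97.284

N = Σ N_h = 2360. Stratum weights W_h = N_h/N.
ȳ_st = (660·103.0 + 260·109.2 + 780·94.3 + 660·90.4) / 2360 = 97.28390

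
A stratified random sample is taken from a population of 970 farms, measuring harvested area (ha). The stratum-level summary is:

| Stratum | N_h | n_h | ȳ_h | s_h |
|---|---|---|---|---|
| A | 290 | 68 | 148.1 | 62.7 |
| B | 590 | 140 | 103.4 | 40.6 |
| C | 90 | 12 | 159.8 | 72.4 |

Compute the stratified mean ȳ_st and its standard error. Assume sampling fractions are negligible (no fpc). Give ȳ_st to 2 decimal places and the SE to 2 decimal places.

ȳ_st ≈ 122.00, SE ≈ 3.64

ȳ_st = Σ W_h ȳ_h = (290·148.1 + 590·103.4 + 90·159.8)/970 = 121.99691
V̂(ȳ_st) = Σ W_h² s_h²/n_h, with W_h = N_h/N and N = 970:
  stratum A: (290/970)²·62.7²/68 = 5.16748
  stratum B: (590/970)²·40.6²/140 = 4.35597
  stratum C: (90/970)²·72.4²/12 = 3.76043
V̂(ȳ_st) = 13.2839
SE(ȳ_st) = √13.2839 = 3.64471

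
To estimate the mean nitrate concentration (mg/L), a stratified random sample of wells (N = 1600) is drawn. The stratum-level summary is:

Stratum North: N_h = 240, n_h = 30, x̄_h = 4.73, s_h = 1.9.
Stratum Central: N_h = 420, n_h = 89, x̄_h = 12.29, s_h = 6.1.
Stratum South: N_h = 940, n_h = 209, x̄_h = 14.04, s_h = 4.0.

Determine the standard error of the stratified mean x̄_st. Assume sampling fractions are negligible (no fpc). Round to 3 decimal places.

V̂(x̄_st) = Σ W_h² s_h²/n_h, with W_h = N_h/N and N = 1600:
  stratum North: (240/1600)²·1.9²/30 = 0.0027075
  stratum Central: (420/1600)²·6.1²/89 = 0.028809
  stratum South: (940/1600)²·4.0²/209 = 0.0264234
V̂(x̄_st) = 0.05794
SE(x̄_st) = √0.05794 = 0.240707

SE(x̄_st) ≈ 0.241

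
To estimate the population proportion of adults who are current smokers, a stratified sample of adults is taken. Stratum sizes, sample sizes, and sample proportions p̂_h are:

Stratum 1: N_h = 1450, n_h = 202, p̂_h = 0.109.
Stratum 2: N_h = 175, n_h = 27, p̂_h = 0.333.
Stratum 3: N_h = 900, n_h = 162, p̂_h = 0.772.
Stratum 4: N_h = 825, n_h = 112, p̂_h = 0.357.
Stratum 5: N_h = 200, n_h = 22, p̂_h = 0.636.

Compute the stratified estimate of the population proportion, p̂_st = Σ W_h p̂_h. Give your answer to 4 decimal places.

p̂_st ≈ 0.3755

N = 3550; stratum weights W_h = N_h/N.
p̂_st = Σ W_h p̂_h = (1450·0.109 + 175·0.333 + 900·0.772 + 825·0.357 + 200·0.636)/3550 = 0.37545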